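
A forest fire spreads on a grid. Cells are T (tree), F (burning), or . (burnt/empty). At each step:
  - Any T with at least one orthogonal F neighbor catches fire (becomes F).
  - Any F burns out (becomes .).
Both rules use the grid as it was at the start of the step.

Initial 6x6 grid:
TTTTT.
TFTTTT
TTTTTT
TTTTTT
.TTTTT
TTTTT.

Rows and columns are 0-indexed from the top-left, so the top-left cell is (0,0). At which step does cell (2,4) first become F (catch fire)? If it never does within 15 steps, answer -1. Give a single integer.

Step 1: cell (2,4)='T' (+4 fires, +1 burnt)
Step 2: cell (2,4)='T' (+6 fires, +4 burnt)
Step 3: cell (2,4)='T' (+6 fires, +6 burnt)
Step 4: cell (2,4)='F' (+6 fires, +6 burnt)
  -> target ignites at step 4
Step 5: cell (2,4)='.' (+5 fires, +6 burnt)
Step 6: cell (2,4)='.' (+3 fires, +5 burnt)
Step 7: cell (2,4)='.' (+2 fires, +3 burnt)
Step 8: cell (2,4)='.' (+0 fires, +2 burnt)
  fire out at step 8

4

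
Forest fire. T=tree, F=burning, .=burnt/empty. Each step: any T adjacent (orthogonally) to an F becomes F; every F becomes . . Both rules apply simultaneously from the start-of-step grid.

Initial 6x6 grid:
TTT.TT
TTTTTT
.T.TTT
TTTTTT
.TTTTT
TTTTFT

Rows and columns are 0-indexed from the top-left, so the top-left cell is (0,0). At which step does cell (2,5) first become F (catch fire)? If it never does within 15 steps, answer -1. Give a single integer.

Step 1: cell (2,5)='T' (+3 fires, +1 burnt)
Step 2: cell (2,5)='T' (+4 fires, +3 burnt)
Step 3: cell (2,5)='T' (+5 fires, +4 burnt)
Step 4: cell (2,5)='F' (+6 fires, +5 burnt)
  -> target ignites at step 4
Step 5: cell (2,5)='.' (+4 fires, +6 burnt)
Step 6: cell (2,5)='.' (+4 fires, +4 burnt)
Step 7: cell (2,5)='.' (+2 fires, +4 burnt)
Step 8: cell (2,5)='.' (+2 fires, +2 burnt)
Step 9: cell (2,5)='.' (+1 fires, +2 burnt)
Step 10: cell (2,5)='.' (+0 fires, +1 burnt)
  fire out at step 10

4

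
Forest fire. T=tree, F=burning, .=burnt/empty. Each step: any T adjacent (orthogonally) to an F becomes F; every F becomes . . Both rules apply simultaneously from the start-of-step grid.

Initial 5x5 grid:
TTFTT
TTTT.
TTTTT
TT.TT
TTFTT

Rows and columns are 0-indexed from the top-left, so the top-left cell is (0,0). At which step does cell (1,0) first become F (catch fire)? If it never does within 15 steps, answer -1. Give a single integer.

Step 1: cell (1,0)='T' (+5 fires, +2 burnt)
Step 2: cell (1,0)='T' (+9 fires, +5 burnt)
Step 3: cell (1,0)='F' (+5 fires, +9 burnt)
  -> target ignites at step 3
Step 4: cell (1,0)='.' (+2 fires, +5 burnt)
Step 5: cell (1,0)='.' (+0 fires, +2 burnt)
  fire out at step 5

3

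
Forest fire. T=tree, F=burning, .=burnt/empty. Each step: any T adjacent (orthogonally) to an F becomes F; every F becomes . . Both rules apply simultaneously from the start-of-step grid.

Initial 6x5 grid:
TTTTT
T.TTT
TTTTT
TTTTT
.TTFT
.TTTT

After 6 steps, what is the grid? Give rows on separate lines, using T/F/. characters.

Step 1: 4 trees catch fire, 1 burn out
  TTTTT
  T.TTT
  TTTTT
  TTTFT
  .TF.F
  .TTFT
Step 2: 6 trees catch fire, 4 burn out
  TTTTT
  T.TTT
  TTTFT
  TTF.F
  .F...
  .TF.F
Step 3: 5 trees catch fire, 6 burn out
  TTTTT
  T.TFT
  TTF.F
  TF...
  .....
  .F...
Step 4: 5 trees catch fire, 5 burn out
  TTTFT
  T.F.F
  TF...
  F....
  .....
  .....
Step 5: 3 trees catch fire, 5 burn out
  TTF.F
  T....
  F....
  .....
  .....
  .....
Step 6: 2 trees catch fire, 3 burn out
  TF...
  F....
  .....
  .....
  .....
  .....

TF...
F....
.....
.....
.....
.....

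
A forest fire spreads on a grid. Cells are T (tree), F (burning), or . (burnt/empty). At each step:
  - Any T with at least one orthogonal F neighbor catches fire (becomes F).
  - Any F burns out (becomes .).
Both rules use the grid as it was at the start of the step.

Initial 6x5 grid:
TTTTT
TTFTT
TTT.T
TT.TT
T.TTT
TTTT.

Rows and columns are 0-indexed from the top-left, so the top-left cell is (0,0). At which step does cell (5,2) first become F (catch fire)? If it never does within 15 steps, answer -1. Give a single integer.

Step 1: cell (5,2)='T' (+4 fires, +1 burnt)
Step 2: cell (5,2)='T' (+5 fires, +4 burnt)
Step 3: cell (5,2)='T' (+5 fires, +5 burnt)
Step 4: cell (5,2)='T' (+2 fires, +5 burnt)
Step 5: cell (5,2)='T' (+3 fires, +2 burnt)
Step 6: cell (5,2)='T' (+2 fires, +3 burnt)
Step 7: cell (5,2)='T' (+3 fires, +2 burnt)
Step 8: cell (5,2)='F' (+1 fires, +3 burnt)
  -> target ignites at step 8
Step 9: cell (5,2)='.' (+0 fires, +1 burnt)
  fire out at step 9

8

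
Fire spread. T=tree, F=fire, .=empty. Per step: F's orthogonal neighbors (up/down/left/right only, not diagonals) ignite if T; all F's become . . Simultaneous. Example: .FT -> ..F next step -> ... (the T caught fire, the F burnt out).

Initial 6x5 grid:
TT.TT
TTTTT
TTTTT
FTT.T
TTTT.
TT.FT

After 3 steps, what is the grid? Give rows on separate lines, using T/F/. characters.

Step 1: 5 trees catch fire, 2 burn out
  TT.TT
  TTTTT
  FTTTT
  .FT.T
  FTTF.
  TT..F
Step 2: 6 trees catch fire, 5 burn out
  TT.TT
  FTTTT
  .FTTT
  ..F.T
  .FF..
  FT...
Step 3: 4 trees catch fire, 6 burn out
  FT.TT
  .FTTT
  ..FTT
  ....T
  .....
  .F...

FT.TT
.FTTT
..FTT
....T
.....
.F...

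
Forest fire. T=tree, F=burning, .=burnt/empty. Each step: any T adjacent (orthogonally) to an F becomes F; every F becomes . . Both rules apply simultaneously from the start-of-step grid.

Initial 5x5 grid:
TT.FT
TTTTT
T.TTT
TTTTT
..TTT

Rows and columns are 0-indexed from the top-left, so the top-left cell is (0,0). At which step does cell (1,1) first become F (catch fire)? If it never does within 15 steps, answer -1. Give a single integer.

Step 1: cell (1,1)='T' (+2 fires, +1 burnt)
Step 2: cell (1,1)='T' (+3 fires, +2 burnt)
Step 3: cell (1,1)='F' (+4 fires, +3 burnt)
  -> target ignites at step 3
Step 4: cell (1,1)='.' (+5 fires, +4 burnt)
Step 5: cell (1,1)='.' (+5 fires, +5 burnt)
Step 6: cell (1,1)='.' (+1 fires, +5 burnt)
Step 7: cell (1,1)='.' (+0 fires, +1 burnt)
  fire out at step 7

3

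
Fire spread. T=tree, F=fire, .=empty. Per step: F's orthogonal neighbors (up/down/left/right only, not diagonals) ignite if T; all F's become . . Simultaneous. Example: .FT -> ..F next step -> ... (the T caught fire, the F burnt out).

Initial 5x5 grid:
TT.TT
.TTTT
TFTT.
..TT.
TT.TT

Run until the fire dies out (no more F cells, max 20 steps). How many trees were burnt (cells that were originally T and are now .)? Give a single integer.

Step 1: +3 fires, +1 burnt (F count now 3)
Step 2: +4 fires, +3 burnt (F count now 4)
Step 3: +3 fires, +4 burnt (F count now 3)
Step 4: +3 fires, +3 burnt (F count now 3)
Step 5: +2 fires, +3 burnt (F count now 2)
Step 6: +0 fires, +2 burnt (F count now 0)
Fire out after step 6
Initially T: 17, now '.': 23
Total burnt (originally-T cells now '.'): 15

Answer: 15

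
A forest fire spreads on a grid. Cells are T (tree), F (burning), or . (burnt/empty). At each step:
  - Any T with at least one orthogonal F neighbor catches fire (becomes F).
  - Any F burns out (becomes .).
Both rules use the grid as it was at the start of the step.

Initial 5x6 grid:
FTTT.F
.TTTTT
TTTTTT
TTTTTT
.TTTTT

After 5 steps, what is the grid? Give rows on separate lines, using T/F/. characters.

Step 1: 2 trees catch fire, 2 burn out
  .FTT..
  .TTTTF
  TTTTTT
  TTTTTT
  .TTTTT
Step 2: 4 trees catch fire, 2 burn out
  ..FT..
  .FTTF.
  TTTTTF
  TTTTTT
  .TTTTT
Step 3: 6 trees catch fire, 4 burn out
  ...F..
  ..FF..
  TFTTF.
  TTTTTF
  .TTTTT
Step 4: 6 trees catch fire, 6 burn out
  ......
  ......
  F.FF..
  TFTTF.
  .TTTTF
Step 5: 5 trees catch fire, 6 burn out
  ......
  ......
  ......
  F.FF..
  .FTTF.

......
......
......
F.FF..
.FTTF.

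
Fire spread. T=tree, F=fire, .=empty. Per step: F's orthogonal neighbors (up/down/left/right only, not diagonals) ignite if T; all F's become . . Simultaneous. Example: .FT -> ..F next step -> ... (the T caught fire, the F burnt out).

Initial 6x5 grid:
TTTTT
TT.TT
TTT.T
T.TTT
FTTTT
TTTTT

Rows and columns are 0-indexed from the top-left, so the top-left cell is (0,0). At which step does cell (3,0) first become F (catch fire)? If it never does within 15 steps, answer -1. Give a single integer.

Step 1: cell (3,0)='F' (+3 fires, +1 burnt)
  -> target ignites at step 1
Step 2: cell (3,0)='.' (+3 fires, +3 burnt)
Step 3: cell (3,0)='.' (+5 fires, +3 burnt)
Step 4: cell (3,0)='.' (+6 fires, +5 burnt)
Step 5: cell (3,0)='.' (+3 fires, +6 burnt)
Step 6: cell (3,0)='.' (+2 fires, +3 burnt)
Step 7: cell (3,0)='.' (+2 fires, +2 burnt)
Step 8: cell (3,0)='.' (+2 fires, +2 burnt)
Step 9: cell (3,0)='.' (+0 fires, +2 burnt)
  fire out at step 9

1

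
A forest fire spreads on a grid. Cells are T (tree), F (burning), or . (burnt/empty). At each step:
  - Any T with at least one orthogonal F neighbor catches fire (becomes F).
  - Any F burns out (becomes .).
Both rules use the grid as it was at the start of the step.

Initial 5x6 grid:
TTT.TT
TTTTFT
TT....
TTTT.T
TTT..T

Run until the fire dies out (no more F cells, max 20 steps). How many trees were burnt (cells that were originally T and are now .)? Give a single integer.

Answer: 19

Derivation:
Step 1: +3 fires, +1 burnt (F count now 3)
Step 2: +2 fires, +3 burnt (F count now 2)
Step 3: +2 fires, +2 burnt (F count now 2)
Step 4: +3 fires, +2 burnt (F count now 3)
Step 5: +3 fires, +3 burnt (F count now 3)
Step 6: +3 fires, +3 burnt (F count now 3)
Step 7: +3 fires, +3 burnt (F count now 3)
Step 8: +0 fires, +3 burnt (F count now 0)
Fire out after step 8
Initially T: 21, now '.': 28
Total burnt (originally-T cells now '.'): 19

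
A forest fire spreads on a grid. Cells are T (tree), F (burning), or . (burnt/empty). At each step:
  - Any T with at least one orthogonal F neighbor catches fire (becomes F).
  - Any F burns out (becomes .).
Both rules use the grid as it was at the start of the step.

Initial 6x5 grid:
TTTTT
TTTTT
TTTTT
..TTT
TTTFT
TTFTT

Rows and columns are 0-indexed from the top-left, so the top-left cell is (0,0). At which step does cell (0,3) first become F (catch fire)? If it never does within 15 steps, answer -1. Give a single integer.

Step 1: cell (0,3)='T' (+5 fires, +2 burnt)
Step 2: cell (0,3)='T' (+6 fires, +5 burnt)
Step 3: cell (0,3)='T' (+4 fires, +6 burnt)
Step 4: cell (0,3)='F' (+4 fires, +4 burnt)
  -> target ignites at step 4
Step 5: cell (0,3)='.' (+4 fires, +4 burnt)
Step 6: cell (0,3)='.' (+2 fires, +4 burnt)
Step 7: cell (0,3)='.' (+1 fires, +2 burnt)
Step 8: cell (0,3)='.' (+0 fires, +1 burnt)
  fire out at step 8

4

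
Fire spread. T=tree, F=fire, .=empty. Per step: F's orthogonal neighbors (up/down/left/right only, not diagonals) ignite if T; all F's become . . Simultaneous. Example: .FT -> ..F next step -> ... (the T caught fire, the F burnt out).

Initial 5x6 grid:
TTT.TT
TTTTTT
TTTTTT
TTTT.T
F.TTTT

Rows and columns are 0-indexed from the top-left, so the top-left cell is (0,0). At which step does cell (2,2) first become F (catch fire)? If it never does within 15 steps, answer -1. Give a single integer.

Step 1: cell (2,2)='T' (+1 fires, +1 burnt)
Step 2: cell (2,2)='T' (+2 fires, +1 burnt)
Step 3: cell (2,2)='T' (+3 fires, +2 burnt)
Step 4: cell (2,2)='F' (+5 fires, +3 burnt)
  -> target ignites at step 4
Step 5: cell (2,2)='.' (+4 fires, +5 burnt)
Step 6: cell (2,2)='.' (+4 fires, +4 burnt)
Step 7: cell (2,2)='.' (+3 fires, +4 burnt)
Step 8: cell (2,2)='.' (+3 fires, +3 burnt)
Step 9: cell (2,2)='.' (+1 fires, +3 burnt)
Step 10: cell (2,2)='.' (+0 fires, +1 burnt)
  fire out at step 10

4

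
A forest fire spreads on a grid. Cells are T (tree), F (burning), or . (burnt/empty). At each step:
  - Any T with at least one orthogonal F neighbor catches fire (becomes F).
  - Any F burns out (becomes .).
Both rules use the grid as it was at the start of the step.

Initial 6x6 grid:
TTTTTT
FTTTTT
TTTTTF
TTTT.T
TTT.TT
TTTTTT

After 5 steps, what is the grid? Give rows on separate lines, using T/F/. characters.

Step 1: 6 trees catch fire, 2 burn out
  FTTTTT
  .FTTTF
  FTTTF.
  TTTT.F
  TTT.TT
  TTTTTT
Step 2: 8 trees catch fire, 6 burn out
  .FTTTF
  ..FTF.
  .FTF..
  FTTT..
  TTT.TF
  TTTTTT
Step 3: 9 trees catch fire, 8 burn out
  ..FTF.
  ...F..
  ..F...
  .FTF..
  FTT.F.
  TTTTTF
Step 4: 5 trees catch fire, 9 burn out
  ...F..
  ......
  ......
  ..F...
  .FT...
  FTTTF.
Step 5: 3 trees catch fire, 5 burn out
  ......
  ......
  ......
  ......
  ..F...
  .FTF..

......
......
......
......
..F...
.FTF..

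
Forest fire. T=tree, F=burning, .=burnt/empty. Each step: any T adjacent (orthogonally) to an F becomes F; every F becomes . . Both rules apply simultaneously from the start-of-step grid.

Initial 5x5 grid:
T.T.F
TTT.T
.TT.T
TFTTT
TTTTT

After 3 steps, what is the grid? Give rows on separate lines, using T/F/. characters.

Step 1: 5 trees catch fire, 2 burn out
  T.T..
  TTT.F
  .FT.T
  F.FTT
  TFTTT
Step 2: 6 trees catch fire, 5 burn out
  T.T..
  TFT..
  ..F.F
  ...FT
  F.FTT
Step 3: 4 trees catch fire, 6 burn out
  T.T..
  F.F..
  .....
  ....F
  ...FT

T.T..
F.F..
.....
....F
...FT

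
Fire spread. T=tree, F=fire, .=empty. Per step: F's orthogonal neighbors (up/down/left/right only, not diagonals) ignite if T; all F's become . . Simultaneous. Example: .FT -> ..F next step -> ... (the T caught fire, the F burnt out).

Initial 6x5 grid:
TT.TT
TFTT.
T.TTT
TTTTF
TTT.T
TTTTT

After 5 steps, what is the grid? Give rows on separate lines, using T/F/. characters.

Step 1: 6 trees catch fire, 2 burn out
  TF.TT
  F.FT.
  T.TTF
  TTTF.
  TTT.F
  TTTTT
Step 2: 7 trees catch fire, 6 burn out
  F..TT
  ...F.
  F.FF.
  TTF..
  TTT..
  TTTTF
Step 3: 5 trees catch fire, 7 burn out
  ...FT
  .....
  .....
  FF...
  TTF..
  TTTF.
Step 4: 4 trees catch fire, 5 burn out
  ....F
  .....
  .....
  .....
  FF...
  TTF..
Step 5: 2 trees catch fire, 4 burn out
  .....
  .....
  .....
  .....
  .....
  FF...

.....
.....
.....
.....
.....
FF...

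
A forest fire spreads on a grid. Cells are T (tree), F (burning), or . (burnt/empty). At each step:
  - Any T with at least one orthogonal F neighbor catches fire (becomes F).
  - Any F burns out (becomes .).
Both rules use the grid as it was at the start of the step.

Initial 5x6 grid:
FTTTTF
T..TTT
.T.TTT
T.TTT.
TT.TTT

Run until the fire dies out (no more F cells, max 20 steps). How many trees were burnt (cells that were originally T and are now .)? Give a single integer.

Answer: 17

Derivation:
Step 1: +4 fires, +2 burnt (F count now 4)
Step 2: +4 fires, +4 burnt (F count now 4)
Step 3: +2 fires, +4 burnt (F count now 2)
Step 4: +2 fires, +2 burnt (F count now 2)
Step 5: +2 fires, +2 burnt (F count now 2)
Step 6: +3 fires, +2 burnt (F count now 3)
Step 7: +0 fires, +3 burnt (F count now 0)
Fire out after step 7
Initially T: 21, now '.': 26
Total burnt (originally-T cells now '.'): 17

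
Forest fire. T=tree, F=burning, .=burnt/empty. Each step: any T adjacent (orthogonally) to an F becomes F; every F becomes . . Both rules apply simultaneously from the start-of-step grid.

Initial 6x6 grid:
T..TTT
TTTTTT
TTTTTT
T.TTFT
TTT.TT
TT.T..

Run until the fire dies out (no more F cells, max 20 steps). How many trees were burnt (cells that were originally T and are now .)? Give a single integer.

Step 1: +4 fires, +1 burnt (F count now 4)
Step 2: +5 fires, +4 burnt (F count now 5)
Step 3: +5 fires, +5 burnt (F count now 5)
Step 4: +5 fires, +5 burnt (F count now 5)
Step 5: +4 fires, +5 burnt (F count now 4)
Step 6: +3 fires, +4 burnt (F count now 3)
Step 7: +1 fires, +3 burnt (F count now 1)
Step 8: +0 fires, +1 burnt (F count now 0)
Fire out after step 8
Initially T: 28, now '.': 35
Total burnt (originally-T cells now '.'): 27

Answer: 27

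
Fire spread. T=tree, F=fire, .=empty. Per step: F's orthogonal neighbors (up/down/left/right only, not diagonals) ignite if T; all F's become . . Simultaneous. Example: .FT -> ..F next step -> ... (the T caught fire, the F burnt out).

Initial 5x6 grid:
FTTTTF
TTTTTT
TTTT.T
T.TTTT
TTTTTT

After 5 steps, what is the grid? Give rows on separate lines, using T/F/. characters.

Step 1: 4 trees catch fire, 2 burn out
  .FTTF.
  FTTTTF
  TTTT.T
  T.TTTT
  TTTTTT
Step 2: 6 trees catch fire, 4 burn out
  ..FF..
  .FTTF.
  FTTT.F
  T.TTTT
  TTTTTT
Step 3: 5 trees catch fire, 6 burn out
  ......
  ..FF..
  .FTT..
  F.TTTF
  TTTTTT
Step 4: 5 trees catch fire, 5 burn out
  ......
  ......
  ..FF..
  ..TTF.
  FTTTTF
Step 5: 4 trees catch fire, 5 burn out
  ......
  ......
  ......
  ..FF..
  .FTTF.

......
......
......
..FF..
.FTTF.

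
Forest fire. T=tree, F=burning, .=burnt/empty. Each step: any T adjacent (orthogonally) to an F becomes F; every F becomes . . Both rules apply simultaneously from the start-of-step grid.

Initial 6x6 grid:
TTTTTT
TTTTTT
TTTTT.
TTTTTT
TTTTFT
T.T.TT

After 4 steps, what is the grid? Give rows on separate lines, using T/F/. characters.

Step 1: 4 trees catch fire, 1 burn out
  TTTTTT
  TTTTTT
  TTTTT.
  TTTTFT
  TTTF.F
  T.T.FT
Step 2: 5 trees catch fire, 4 burn out
  TTTTTT
  TTTTTT
  TTTTF.
  TTTF.F
  TTF...
  T.T..F
Step 3: 5 trees catch fire, 5 burn out
  TTTTTT
  TTTTFT
  TTTF..
  TTF...
  TF....
  T.F...
Step 4: 6 trees catch fire, 5 burn out
  TTTTFT
  TTTF.F
  TTF...
  TF....
  F.....
  T.....

TTTTFT
TTTF.F
TTF...
TF....
F.....
T.....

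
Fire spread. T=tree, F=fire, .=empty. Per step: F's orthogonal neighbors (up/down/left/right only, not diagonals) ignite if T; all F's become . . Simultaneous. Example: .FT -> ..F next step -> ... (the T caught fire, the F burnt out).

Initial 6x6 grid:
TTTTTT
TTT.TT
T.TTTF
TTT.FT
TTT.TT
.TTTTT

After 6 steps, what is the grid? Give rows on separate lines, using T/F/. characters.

Step 1: 4 trees catch fire, 2 burn out
  TTTTTT
  TTT.TF
  T.TTF.
  TTT..F
  TTT.FT
  .TTTTT
Step 2: 5 trees catch fire, 4 burn out
  TTTTTF
  TTT.F.
  T.TF..
  TTT...
  TTT..F
  .TTTFT
Step 3: 4 trees catch fire, 5 burn out
  TTTTF.
  TTT...
  T.F...
  TTT...
  TTT...
  .TTF.F
Step 4: 4 trees catch fire, 4 burn out
  TTTF..
  TTF...
  T.....
  TTF...
  TTT...
  .TF...
Step 5: 5 trees catch fire, 4 burn out
  TTF...
  TF....
  T.....
  TF....
  TTF...
  .F....
Step 6: 4 trees catch fire, 5 burn out
  TF....
  F.....
  T.....
  F.....
  TF....
  ......

TF....
F.....
T.....
F.....
TF....
......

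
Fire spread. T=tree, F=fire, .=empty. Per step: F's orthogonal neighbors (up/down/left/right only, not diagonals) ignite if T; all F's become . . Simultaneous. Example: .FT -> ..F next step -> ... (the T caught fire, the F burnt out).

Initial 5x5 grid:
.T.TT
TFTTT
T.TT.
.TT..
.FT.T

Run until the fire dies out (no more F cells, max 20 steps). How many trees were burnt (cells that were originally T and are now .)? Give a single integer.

Answer: 13

Derivation:
Step 1: +5 fires, +2 burnt (F count now 5)
Step 2: +4 fires, +5 burnt (F count now 4)
Step 3: +3 fires, +4 burnt (F count now 3)
Step 4: +1 fires, +3 burnt (F count now 1)
Step 5: +0 fires, +1 burnt (F count now 0)
Fire out after step 5
Initially T: 14, now '.': 24
Total burnt (originally-T cells now '.'): 13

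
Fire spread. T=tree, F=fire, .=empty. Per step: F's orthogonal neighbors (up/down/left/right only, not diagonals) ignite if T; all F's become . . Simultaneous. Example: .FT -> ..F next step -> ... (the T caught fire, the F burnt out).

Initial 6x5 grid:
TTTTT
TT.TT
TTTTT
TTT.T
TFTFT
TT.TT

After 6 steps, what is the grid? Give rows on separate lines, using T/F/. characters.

Step 1: 6 trees catch fire, 2 burn out
  TTTTT
  TT.TT
  TTTTT
  TFT.T
  F.F.F
  TF.FT
Step 2: 6 trees catch fire, 6 burn out
  TTTTT
  TT.TT
  TFTTT
  F.F.F
  .....
  F...F
Step 3: 4 trees catch fire, 6 burn out
  TTTTT
  TF.TT
  F.FTF
  .....
  .....
  .....
Step 4: 4 trees catch fire, 4 burn out
  TFTTT
  F..TF
  ...F.
  .....
  .....
  .....
Step 5: 4 trees catch fire, 4 burn out
  F.FTF
  ...F.
  .....
  .....
  .....
  .....
Step 6: 1 trees catch fire, 4 burn out
  ...F.
  .....
  .....
  .....
  .....
  .....

...F.
.....
.....
.....
.....
.....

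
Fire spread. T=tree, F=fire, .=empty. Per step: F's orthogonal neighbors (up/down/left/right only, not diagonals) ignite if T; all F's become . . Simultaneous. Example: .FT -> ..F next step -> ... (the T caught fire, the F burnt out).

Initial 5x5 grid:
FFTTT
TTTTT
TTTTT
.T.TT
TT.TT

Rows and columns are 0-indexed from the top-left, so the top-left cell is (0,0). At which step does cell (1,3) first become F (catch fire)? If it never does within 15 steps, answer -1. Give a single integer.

Step 1: cell (1,3)='T' (+3 fires, +2 burnt)
Step 2: cell (1,3)='T' (+4 fires, +3 burnt)
Step 3: cell (1,3)='F' (+4 fires, +4 burnt)
  -> target ignites at step 3
Step 4: cell (1,3)='.' (+3 fires, +4 burnt)
Step 5: cell (1,3)='.' (+3 fires, +3 burnt)
Step 6: cell (1,3)='.' (+2 fires, +3 burnt)
Step 7: cell (1,3)='.' (+1 fires, +2 burnt)
Step 8: cell (1,3)='.' (+0 fires, +1 burnt)
  fire out at step 8

3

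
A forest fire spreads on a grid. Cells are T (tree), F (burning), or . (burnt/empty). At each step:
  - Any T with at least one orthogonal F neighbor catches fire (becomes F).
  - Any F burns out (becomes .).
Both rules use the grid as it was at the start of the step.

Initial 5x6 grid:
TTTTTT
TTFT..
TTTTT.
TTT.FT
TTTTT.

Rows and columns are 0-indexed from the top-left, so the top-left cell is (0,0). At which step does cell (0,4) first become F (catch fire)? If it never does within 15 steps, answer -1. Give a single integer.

Step 1: cell (0,4)='T' (+7 fires, +2 burnt)
Step 2: cell (0,4)='T' (+7 fires, +7 burnt)
Step 3: cell (0,4)='F' (+5 fires, +7 burnt)
  -> target ignites at step 3
Step 4: cell (0,4)='.' (+3 fires, +5 burnt)
Step 5: cell (0,4)='.' (+1 fires, +3 burnt)
Step 6: cell (0,4)='.' (+0 fires, +1 burnt)
  fire out at step 6

3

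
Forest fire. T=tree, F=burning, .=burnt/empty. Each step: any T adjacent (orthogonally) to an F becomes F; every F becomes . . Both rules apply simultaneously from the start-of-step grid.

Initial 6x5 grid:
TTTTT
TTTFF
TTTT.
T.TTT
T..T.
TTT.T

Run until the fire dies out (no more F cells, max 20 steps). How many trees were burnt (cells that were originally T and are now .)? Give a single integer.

Answer: 21

Derivation:
Step 1: +4 fires, +2 burnt (F count now 4)
Step 2: +4 fires, +4 burnt (F count now 4)
Step 3: +6 fires, +4 burnt (F count now 6)
Step 4: +2 fires, +6 burnt (F count now 2)
Step 5: +1 fires, +2 burnt (F count now 1)
Step 6: +1 fires, +1 burnt (F count now 1)
Step 7: +1 fires, +1 burnt (F count now 1)
Step 8: +1 fires, +1 burnt (F count now 1)
Step 9: +1 fires, +1 burnt (F count now 1)
Step 10: +0 fires, +1 burnt (F count now 0)
Fire out after step 10
Initially T: 22, now '.': 29
Total burnt (originally-T cells now '.'): 21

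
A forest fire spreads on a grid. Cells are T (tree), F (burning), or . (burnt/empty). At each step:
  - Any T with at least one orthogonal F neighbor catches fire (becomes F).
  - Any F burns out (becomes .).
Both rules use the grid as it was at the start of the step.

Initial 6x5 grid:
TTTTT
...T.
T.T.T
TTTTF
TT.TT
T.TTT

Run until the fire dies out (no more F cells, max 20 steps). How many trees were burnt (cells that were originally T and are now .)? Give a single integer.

Answer: 15

Derivation:
Step 1: +3 fires, +1 burnt (F count now 3)
Step 2: +3 fires, +3 burnt (F count now 3)
Step 3: +3 fires, +3 burnt (F count now 3)
Step 4: +3 fires, +3 burnt (F count now 3)
Step 5: +2 fires, +3 burnt (F count now 2)
Step 6: +1 fires, +2 burnt (F count now 1)
Step 7: +0 fires, +1 burnt (F count now 0)
Fire out after step 7
Initially T: 21, now '.': 24
Total burnt (originally-T cells now '.'): 15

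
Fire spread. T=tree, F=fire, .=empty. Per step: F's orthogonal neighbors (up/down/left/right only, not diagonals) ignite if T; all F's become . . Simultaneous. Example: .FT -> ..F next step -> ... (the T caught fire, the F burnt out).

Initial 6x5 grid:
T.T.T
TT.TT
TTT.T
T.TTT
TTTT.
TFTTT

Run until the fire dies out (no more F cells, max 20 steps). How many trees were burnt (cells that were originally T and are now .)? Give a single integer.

Answer: 22

Derivation:
Step 1: +3 fires, +1 burnt (F count now 3)
Step 2: +3 fires, +3 burnt (F count now 3)
Step 3: +4 fires, +3 burnt (F count now 4)
Step 4: +3 fires, +4 burnt (F count now 3)
Step 5: +3 fires, +3 burnt (F count now 3)
Step 6: +3 fires, +3 burnt (F count now 3)
Step 7: +1 fires, +3 burnt (F count now 1)
Step 8: +2 fires, +1 burnt (F count now 2)
Step 9: +0 fires, +2 burnt (F count now 0)
Fire out after step 9
Initially T: 23, now '.': 29
Total burnt (originally-T cells now '.'): 22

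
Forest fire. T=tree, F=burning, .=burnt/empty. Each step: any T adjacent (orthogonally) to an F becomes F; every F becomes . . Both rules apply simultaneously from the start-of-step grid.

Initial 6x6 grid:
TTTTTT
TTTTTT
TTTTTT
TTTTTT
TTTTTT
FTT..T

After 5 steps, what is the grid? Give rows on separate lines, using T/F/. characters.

Step 1: 2 trees catch fire, 1 burn out
  TTTTTT
  TTTTTT
  TTTTTT
  TTTTTT
  FTTTTT
  .FT..T
Step 2: 3 trees catch fire, 2 burn out
  TTTTTT
  TTTTTT
  TTTTTT
  FTTTTT
  .FTTTT
  ..F..T
Step 3: 3 trees catch fire, 3 burn out
  TTTTTT
  TTTTTT
  FTTTTT
  .FTTTT
  ..FTTT
  .....T
Step 4: 4 trees catch fire, 3 burn out
  TTTTTT
  FTTTTT
  .FTTTT
  ..FTTT
  ...FTT
  .....T
Step 5: 5 trees catch fire, 4 burn out
  FTTTTT
  .FTTTT
  ..FTTT
  ...FTT
  ....FT
  .....T

FTTTTT
.FTTTT
..FTTT
...FTT
....FT
.....T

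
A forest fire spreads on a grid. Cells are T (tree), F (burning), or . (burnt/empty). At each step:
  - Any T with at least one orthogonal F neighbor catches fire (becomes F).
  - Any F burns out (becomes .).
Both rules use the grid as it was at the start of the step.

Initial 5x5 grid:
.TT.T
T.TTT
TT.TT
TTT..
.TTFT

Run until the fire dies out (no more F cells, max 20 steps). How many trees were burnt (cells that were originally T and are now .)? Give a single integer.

Step 1: +2 fires, +1 burnt (F count now 2)
Step 2: +2 fires, +2 burnt (F count now 2)
Step 3: +1 fires, +2 burnt (F count now 1)
Step 4: +2 fires, +1 burnt (F count now 2)
Step 5: +1 fires, +2 burnt (F count now 1)
Step 6: +1 fires, +1 burnt (F count now 1)
Step 7: +0 fires, +1 burnt (F count now 0)
Fire out after step 7
Initially T: 17, now '.': 17
Total burnt (originally-T cells now '.'): 9

Answer: 9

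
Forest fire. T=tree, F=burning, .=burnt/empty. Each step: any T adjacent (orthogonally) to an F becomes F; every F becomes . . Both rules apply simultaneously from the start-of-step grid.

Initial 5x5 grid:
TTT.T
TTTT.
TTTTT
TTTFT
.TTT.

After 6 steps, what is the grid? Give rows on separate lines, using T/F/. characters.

Step 1: 4 trees catch fire, 1 burn out
  TTT.T
  TTTT.
  TTTFT
  TTF.F
  .TTF.
Step 2: 5 trees catch fire, 4 burn out
  TTT.T
  TTTF.
  TTF.F
  TF...
  .TF..
Step 3: 4 trees catch fire, 5 burn out
  TTT.T
  TTF..
  TF...
  F....
  .F...
Step 4: 3 trees catch fire, 4 burn out
  TTF.T
  TF...
  F....
  .....
  .....
Step 5: 2 trees catch fire, 3 burn out
  TF..T
  F....
  .....
  .....
  .....
Step 6: 1 trees catch fire, 2 burn out
  F...T
  .....
  .....
  .....
  .....

F...T
.....
.....
.....
.....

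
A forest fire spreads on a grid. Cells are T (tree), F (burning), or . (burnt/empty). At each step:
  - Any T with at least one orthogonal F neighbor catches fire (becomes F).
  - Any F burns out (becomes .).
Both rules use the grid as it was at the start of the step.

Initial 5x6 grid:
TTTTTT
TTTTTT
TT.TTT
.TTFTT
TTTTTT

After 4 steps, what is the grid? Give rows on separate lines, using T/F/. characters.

Step 1: 4 trees catch fire, 1 burn out
  TTTTTT
  TTTTTT
  TT.FTT
  .TF.FT
  TTTFTT
Step 2: 6 trees catch fire, 4 burn out
  TTTTTT
  TTTFTT
  TT..FT
  .F...F
  TTF.FT
Step 3: 7 trees catch fire, 6 burn out
  TTTFTT
  TTF.FT
  TF...F
  ......
  TF...F
Step 4: 6 trees catch fire, 7 burn out
  TTF.FT
  TF...F
  F.....
  ......
  F.....

TTF.FT
TF...F
F.....
......
F.....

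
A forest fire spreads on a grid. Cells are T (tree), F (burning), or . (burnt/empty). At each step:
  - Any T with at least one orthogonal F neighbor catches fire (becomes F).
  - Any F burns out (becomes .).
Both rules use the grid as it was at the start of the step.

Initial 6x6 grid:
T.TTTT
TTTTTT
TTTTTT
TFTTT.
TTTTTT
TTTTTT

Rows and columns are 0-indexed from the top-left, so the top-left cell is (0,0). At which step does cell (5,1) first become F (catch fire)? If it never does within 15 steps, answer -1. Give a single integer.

Step 1: cell (5,1)='T' (+4 fires, +1 burnt)
Step 2: cell (5,1)='F' (+7 fires, +4 burnt)
  -> target ignites at step 2
Step 3: cell (5,1)='.' (+7 fires, +7 burnt)
Step 4: cell (5,1)='.' (+6 fires, +7 burnt)
Step 5: cell (5,1)='.' (+5 fires, +6 burnt)
Step 6: cell (5,1)='.' (+3 fires, +5 burnt)
Step 7: cell (5,1)='.' (+1 fires, +3 burnt)
Step 8: cell (5,1)='.' (+0 fires, +1 burnt)
  fire out at step 8

2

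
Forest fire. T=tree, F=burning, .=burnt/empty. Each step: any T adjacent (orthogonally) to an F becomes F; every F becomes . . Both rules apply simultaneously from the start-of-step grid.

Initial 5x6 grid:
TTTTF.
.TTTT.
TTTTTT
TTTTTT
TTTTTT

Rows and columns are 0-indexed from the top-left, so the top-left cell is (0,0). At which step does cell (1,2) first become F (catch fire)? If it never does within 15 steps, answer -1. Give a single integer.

Step 1: cell (1,2)='T' (+2 fires, +1 burnt)
Step 2: cell (1,2)='T' (+3 fires, +2 burnt)
Step 3: cell (1,2)='F' (+5 fires, +3 burnt)
  -> target ignites at step 3
Step 4: cell (1,2)='.' (+6 fires, +5 burnt)
Step 5: cell (1,2)='.' (+4 fires, +6 burnt)
Step 6: cell (1,2)='.' (+3 fires, +4 burnt)
Step 7: cell (1,2)='.' (+2 fires, +3 burnt)
Step 8: cell (1,2)='.' (+1 fires, +2 burnt)
Step 9: cell (1,2)='.' (+0 fires, +1 burnt)
  fire out at step 9

3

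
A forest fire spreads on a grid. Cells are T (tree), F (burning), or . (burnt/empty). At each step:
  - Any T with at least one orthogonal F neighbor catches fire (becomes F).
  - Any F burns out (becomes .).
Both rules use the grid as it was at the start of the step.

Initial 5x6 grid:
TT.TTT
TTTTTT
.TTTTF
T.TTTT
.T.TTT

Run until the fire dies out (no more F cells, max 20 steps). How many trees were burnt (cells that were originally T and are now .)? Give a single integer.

Step 1: +3 fires, +1 burnt (F count now 3)
Step 2: +5 fires, +3 burnt (F count now 5)
Step 3: +5 fires, +5 burnt (F count now 5)
Step 4: +5 fires, +5 burnt (F count now 5)
Step 5: +1 fires, +5 burnt (F count now 1)
Step 6: +2 fires, +1 burnt (F count now 2)
Step 7: +1 fires, +2 burnt (F count now 1)
Step 8: +0 fires, +1 burnt (F count now 0)
Fire out after step 8
Initially T: 24, now '.': 28
Total burnt (originally-T cells now '.'): 22

Answer: 22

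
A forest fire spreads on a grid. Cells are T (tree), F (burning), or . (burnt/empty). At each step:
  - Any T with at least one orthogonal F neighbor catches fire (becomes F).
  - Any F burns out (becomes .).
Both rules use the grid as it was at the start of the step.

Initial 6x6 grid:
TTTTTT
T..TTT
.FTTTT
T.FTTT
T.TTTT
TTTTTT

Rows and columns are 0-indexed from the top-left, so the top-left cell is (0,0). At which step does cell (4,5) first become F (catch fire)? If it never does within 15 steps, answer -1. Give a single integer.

Step 1: cell (4,5)='T' (+3 fires, +2 burnt)
Step 2: cell (4,5)='T' (+4 fires, +3 burnt)
Step 3: cell (4,5)='T' (+6 fires, +4 burnt)
Step 4: cell (4,5)='F' (+6 fires, +6 burnt)
  -> target ignites at step 4
Step 5: cell (4,5)='.' (+5 fires, +6 burnt)
Step 6: cell (4,5)='.' (+3 fires, +5 burnt)
Step 7: cell (4,5)='.' (+1 fires, +3 burnt)
Step 8: cell (4,5)='.' (+1 fires, +1 burnt)
Step 9: cell (4,5)='.' (+0 fires, +1 burnt)
  fire out at step 9

4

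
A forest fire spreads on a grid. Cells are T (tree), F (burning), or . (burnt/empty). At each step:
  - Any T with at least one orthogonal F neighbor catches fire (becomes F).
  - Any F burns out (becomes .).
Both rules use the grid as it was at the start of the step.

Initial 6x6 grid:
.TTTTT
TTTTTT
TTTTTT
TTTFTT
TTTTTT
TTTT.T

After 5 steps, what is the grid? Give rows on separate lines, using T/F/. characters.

Step 1: 4 trees catch fire, 1 burn out
  .TTTTT
  TTTTTT
  TTTFTT
  TTF.FT
  TTTFTT
  TTTT.T
Step 2: 8 trees catch fire, 4 burn out
  .TTTTT
  TTTFTT
  TTF.FT
  TF...F
  TTF.FT
  TTTF.T
Step 3: 9 trees catch fire, 8 burn out
  .TTFTT
  TTF.FT
  TF...F
  F.....
  TF...F
  TTF..T
Step 4: 8 trees catch fire, 9 burn out
  .TF.FT
  TF...F
  F.....
  ......
  F.....
  TF...F
Step 5: 4 trees catch fire, 8 burn out
  .F...F
  F.....
  ......
  ......
  ......
  F.....

.F...F
F.....
......
......
......
F.....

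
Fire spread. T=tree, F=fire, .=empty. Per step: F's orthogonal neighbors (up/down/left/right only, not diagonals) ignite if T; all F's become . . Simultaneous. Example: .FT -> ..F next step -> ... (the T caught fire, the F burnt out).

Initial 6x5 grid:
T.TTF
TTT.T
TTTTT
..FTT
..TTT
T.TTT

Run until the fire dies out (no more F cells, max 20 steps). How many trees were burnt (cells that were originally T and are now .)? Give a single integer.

Answer: 20

Derivation:
Step 1: +5 fires, +2 burnt (F count now 5)
Step 2: +8 fires, +5 burnt (F count now 8)
Step 3: +4 fires, +8 burnt (F count now 4)
Step 4: +2 fires, +4 burnt (F count now 2)
Step 5: +1 fires, +2 burnt (F count now 1)
Step 6: +0 fires, +1 burnt (F count now 0)
Fire out after step 6
Initially T: 21, now '.': 29
Total burnt (originally-T cells now '.'): 20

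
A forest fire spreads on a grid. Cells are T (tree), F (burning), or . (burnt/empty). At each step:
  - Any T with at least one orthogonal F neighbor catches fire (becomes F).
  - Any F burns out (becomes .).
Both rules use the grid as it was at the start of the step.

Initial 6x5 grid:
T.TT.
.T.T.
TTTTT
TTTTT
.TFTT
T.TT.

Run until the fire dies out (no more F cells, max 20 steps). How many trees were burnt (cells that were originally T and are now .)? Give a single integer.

Step 1: +4 fires, +1 burnt (F count now 4)
Step 2: +5 fires, +4 burnt (F count now 5)
Step 3: +4 fires, +5 burnt (F count now 4)
Step 4: +4 fires, +4 burnt (F count now 4)
Step 5: +1 fires, +4 burnt (F count now 1)
Step 6: +1 fires, +1 burnt (F count now 1)
Step 7: +0 fires, +1 burnt (F count now 0)
Fire out after step 7
Initially T: 21, now '.': 28
Total burnt (originally-T cells now '.'): 19

Answer: 19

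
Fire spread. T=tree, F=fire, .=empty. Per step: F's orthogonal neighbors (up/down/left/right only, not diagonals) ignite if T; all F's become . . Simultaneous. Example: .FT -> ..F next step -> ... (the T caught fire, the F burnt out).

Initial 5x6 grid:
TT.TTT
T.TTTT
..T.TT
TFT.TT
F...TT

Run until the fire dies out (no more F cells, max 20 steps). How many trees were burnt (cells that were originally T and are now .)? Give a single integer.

Step 1: +2 fires, +2 burnt (F count now 2)
Step 2: +1 fires, +2 burnt (F count now 1)
Step 3: +1 fires, +1 burnt (F count now 1)
Step 4: +1 fires, +1 burnt (F count now 1)
Step 5: +2 fires, +1 burnt (F count now 2)
Step 6: +3 fires, +2 burnt (F count now 3)
Step 7: +3 fires, +3 burnt (F count now 3)
Step 8: +2 fires, +3 burnt (F count now 2)
Step 9: +1 fires, +2 burnt (F count now 1)
Step 10: +0 fires, +1 burnt (F count now 0)
Fire out after step 10
Initially T: 19, now '.': 27
Total burnt (originally-T cells now '.'): 16

Answer: 16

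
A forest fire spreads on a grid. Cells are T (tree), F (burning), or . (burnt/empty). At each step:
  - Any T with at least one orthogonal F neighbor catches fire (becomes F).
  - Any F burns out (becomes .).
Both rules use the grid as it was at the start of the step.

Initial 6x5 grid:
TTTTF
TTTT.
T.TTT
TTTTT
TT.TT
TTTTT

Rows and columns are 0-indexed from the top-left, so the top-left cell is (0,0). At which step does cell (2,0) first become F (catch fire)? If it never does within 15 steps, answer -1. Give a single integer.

Step 1: cell (2,0)='T' (+1 fires, +1 burnt)
Step 2: cell (2,0)='T' (+2 fires, +1 burnt)
Step 3: cell (2,0)='T' (+3 fires, +2 burnt)
Step 4: cell (2,0)='T' (+5 fires, +3 burnt)
Step 5: cell (2,0)='T' (+4 fires, +5 burnt)
Step 6: cell (2,0)='F' (+4 fires, +4 burnt)
  -> target ignites at step 6
Step 7: cell (2,0)='.' (+4 fires, +4 burnt)
Step 8: cell (2,0)='.' (+2 fires, +4 burnt)
Step 9: cell (2,0)='.' (+1 fires, +2 burnt)
Step 10: cell (2,0)='.' (+0 fires, +1 burnt)
  fire out at step 10

6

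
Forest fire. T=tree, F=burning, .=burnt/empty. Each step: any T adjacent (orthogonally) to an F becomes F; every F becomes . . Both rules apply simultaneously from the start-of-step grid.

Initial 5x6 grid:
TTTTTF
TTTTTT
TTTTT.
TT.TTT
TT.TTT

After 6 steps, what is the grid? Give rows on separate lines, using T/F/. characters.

Step 1: 2 trees catch fire, 1 burn out
  TTTTF.
  TTTTTF
  TTTTT.
  TT.TTT
  TT.TTT
Step 2: 2 trees catch fire, 2 burn out
  TTTF..
  TTTTF.
  TTTTT.
  TT.TTT
  TT.TTT
Step 3: 3 trees catch fire, 2 burn out
  TTF...
  TTTF..
  TTTTF.
  TT.TTT
  TT.TTT
Step 4: 4 trees catch fire, 3 burn out
  TF....
  TTF...
  TTTF..
  TT.TFT
  TT.TTT
Step 5: 6 trees catch fire, 4 burn out
  F.....
  TF....
  TTF...
  TT.F.F
  TT.TFT
Step 6: 4 trees catch fire, 6 burn out
  ......
  F.....
  TF....
  TT....
  TT.F.F

......
F.....
TF....
TT....
TT.F.F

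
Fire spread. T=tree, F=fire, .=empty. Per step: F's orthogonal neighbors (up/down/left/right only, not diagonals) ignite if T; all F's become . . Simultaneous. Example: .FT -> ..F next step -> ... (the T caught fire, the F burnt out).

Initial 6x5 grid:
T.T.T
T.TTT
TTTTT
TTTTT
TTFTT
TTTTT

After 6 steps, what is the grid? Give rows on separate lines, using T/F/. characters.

Step 1: 4 trees catch fire, 1 burn out
  T.T.T
  T.TTT
  TTTTT
  TTFTT
  TF.FT
  TTFTT
Step 2: 7 trees catch fire, 4 burn out
  T.T.T
  T.TTT
  TTFTT
  TF.FT
  F...F
  TF.FT
Step 3: 7 trees catch fire, 7 burn out
  T.T.T
  T.FTT
  TF.FT
  F...F
  .....
  F...F
Step 4: 4 trees catch fire, 7 burn out
  T.F.T
  T..FT
  F...F
  .....
  .....
  .....
Step 5: 2 trees catch fire, 4 burn out
  T...T
  F...F
  .....
  .....
  .....
  .....
Step 6: 2 trees catch fire, 2 burn out
  F...F
  .....
  .....
  .....
  .....
  .....

F...F
.....
.....
.....
.....
.....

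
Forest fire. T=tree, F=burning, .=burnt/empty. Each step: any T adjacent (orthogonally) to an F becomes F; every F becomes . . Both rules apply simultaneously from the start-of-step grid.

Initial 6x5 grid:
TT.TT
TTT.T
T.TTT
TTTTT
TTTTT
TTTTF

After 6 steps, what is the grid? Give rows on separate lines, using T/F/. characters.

Step 1: 2 trees catch fire, 1 burn out
  TT.TT
  TTT.T
  T.TTT
  TTTTT
  TTTTF
  TTTF.
Step 2: 3 trees catch fire, 2 burn out
  TT.TT
  TTT.T
  T.TTT
  TTTTF
  TTTF.
  TTF..
Step 3: 4 trees catch fire, 3 burn out
  TT.TT
  TTT.T
  T.TTF
  TTTF.
  TTF..
  TF...
Step 4: 5 trees catch fire, 4 burn out
  TT.TT
  TTT.F
  T.TF.
  TTF..
  TF...
  F....
Step 5: 4 trees catch fire, 5 burn out
  TT.TF
  TTT..
  T.F..
  TF...
  F....
  .....
Step 6: 3 trees catch fire, 4 burn out
  TT.F.
  TTF..
  T....
  F....
  .....
  .....

TT.F.
TTF..
T....
F....
.....
.....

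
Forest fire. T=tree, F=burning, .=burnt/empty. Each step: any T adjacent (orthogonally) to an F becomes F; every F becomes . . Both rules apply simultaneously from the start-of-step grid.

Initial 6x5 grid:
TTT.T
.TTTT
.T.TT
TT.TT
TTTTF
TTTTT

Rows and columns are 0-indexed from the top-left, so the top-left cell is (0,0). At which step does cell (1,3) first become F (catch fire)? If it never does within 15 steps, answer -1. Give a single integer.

Step 1: cell (1,3)='T' (+3 fires, +1 burnt)
Step 2: cell (1,3)='T' (+4 fires, +3 burnt)
Step 3: cell (1,3)='T' (+4 fires, +4 burnt)
Step 4: cell (1,3)='F' (+5 fires, +4 burnt)
  -> target ignites at step 4
Step 5: cell (1,3)='.' (+4 fires, +5 burnt)
Step 6: cell (1,3)='.' (+2 fires, +4 burnt)
Step 7: cell (1,3)='.' (+1 fires, +2 burnt)
Step 8: cell (1,3)='.' (+1 fires, +1 burnt)
Step 9: cell (1,3)='.' (+0 fires, +1 burnt)
  fire out at step 9

4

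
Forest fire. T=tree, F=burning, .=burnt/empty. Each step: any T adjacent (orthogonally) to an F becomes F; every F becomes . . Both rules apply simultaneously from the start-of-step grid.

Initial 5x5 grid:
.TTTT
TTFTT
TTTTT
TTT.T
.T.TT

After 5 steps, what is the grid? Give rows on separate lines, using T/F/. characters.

Step 1: 4 trees catch fire, 1 burn out
  .TFTT
  TF.FT
  TTFTT
  TTT.T
  .T.TT
Step 2: 7 trees catch fire, 4 burn out
  .F.FT
  F...F
  TF.FT
  TTF.T
  .T.TT
Step 3: 4 trees catch fire, 7 burn out
  ....F
  .....
  F...F
  TF..T
  .T.TT
Step 4: 3 trees catch fire, 4 burn out
  .....
  .....
  .....
  F...F
  .F.TT
Step 5: 1 trees catch fire, 3 burn out
  .....
  .....
  .....
  .....
  ...TF

.....
.....
.....
.....
...TF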